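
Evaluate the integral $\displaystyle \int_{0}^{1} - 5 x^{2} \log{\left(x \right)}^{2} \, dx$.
$- \frac{10}{27}$

Start from the elementary integral
$$J(a) = \int_{0}^{1} - 5 x^{a} \, dx = - \frac{5}{a + 1}.$$

Differentiating under the integral sign brings down a factor of $\ln x$:
$$\frac{dJ}{da} = \int_{0}^{1} - 5 x^{a} \log{\left(x \right)} \, dx = \frac{5}{\left(a + 1\right)^{2}}.$$

Repeating twice in total — each differentiation brings down another $\ln x$ — gives
$$\frac{d^{2}J}{da^{2}} = \int_{0}^{1} - 5 x^{a} \log{\left(x \right)}^{2} \, dx = - \frac{10}{\left(a + 1\right)^{3}},$$
and the integrand here is exactly the target integrand, so $I = - \frac{10}{\left(a + 1\right)^{3}}$.

Setting $a = 2$:
$$I = - \frac{10}{27}.$$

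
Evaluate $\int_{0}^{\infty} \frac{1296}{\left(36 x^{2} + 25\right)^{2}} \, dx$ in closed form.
$\frac{54 \pi}{125}$

Recall the elementary integral
$$J(a) = \int_{0}^{\infty} \frac{1}{a^{2} + x^{2}} \, dx = \frac{\pi}{2 a}.$$

Differentiating under the integral sign with respect to $a$,
$$\frac{dJ}{da} = \int_{0}^{\infty} - \frac{2 a}{\left(a^{2} + x^{2}\right)^{2}} \, dx = - \frac{\pi}{2 a^{2}},$$
so $\int_{0}^{\infty} \frac{1}{\left(a^{2} + x^{2}\right)^{2}} \, dx = \frac{\pi}{4 a^{3}}$.

Setting $a = \frac{5}{6}$:
$$I = \frac{54 \pi}{125}.$$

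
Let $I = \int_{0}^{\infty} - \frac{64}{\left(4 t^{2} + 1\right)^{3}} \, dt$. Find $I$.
$- 6 \pi$

Begin with the known result
$$J(a) = \int_{0}^{\infty} - \frac{1}{a^{2} + t^{2}} \, dt = - \frac{\pi}{2 a}.$$

Differentiating under the integral sign with respect to $a$,
$$\frac{dJ}{da} = \int_{0}^{\infty} \frac{2 a}{\left(a^{2} + t^{2}\right)^{2}} \, dt = \frac{\pi}{2 a^{2}},$$
so $\int_{0}^{\infty} - \frac{1}{\left(a^{2} + t^{2}\right)^{2}} \, dt = - \frac{\pi}{4 a^{3}}$.

Repeating — each differentiation of $1/(t^2+a^2)^j$ produces $-2ja/(t^2+a^2)^{j+1}$ — and dividing through by $-2ja$ at each step yields, after $2$ differentiations in total,
$$\int_{0}^{\infty} - \frac{1}{\left(a^{2} + t^{2}\right)^{3}} \, dt = - \frac{3 \pi}{16 a^{5}}.$$

Setting $a = \frac{1}{2}$:
$$I = - 6 \pi.$$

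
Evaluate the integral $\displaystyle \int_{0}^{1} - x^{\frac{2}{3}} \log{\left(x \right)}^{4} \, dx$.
$- \frac{5832}{3125}$

Begin with the known integral
$$J(a) = \int_{0}^{1} - x^{a} \, dx = - \frac{1}{a + 1}.$$

Differentiating under the integral sign brings down a factor of $\ln x$:
$$\frac{dJ}{da} = \int_{0}^{1} - x^{a} \log{\left(x \right)} \, dx = \frac{1}{\left(a + 1\right)^{2}}.$$

Repeating $4$ times in total — each differentiation brings down another $\ln x$ — gives
$$\frac{d^{4}J}{da^{4}} = \int_{0}^{1} - x^{a} \log{\left(x \right)}^{4} \, dx = - \frac{24}{\left(a + 1\right)^{5}},$$
and the integrand here is exactly the target integrand, so $I = - \frac{24}{\left(a + 1\right)^{5}}$.

Setting $a = \frac{2}{3}$:
$$I = - \frac{5832}{3125}.$$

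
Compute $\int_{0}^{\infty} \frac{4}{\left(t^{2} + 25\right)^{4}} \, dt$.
$\frac{\pi}{125000}$

Recall the elementary integral
$$J(a) = \int_{0}^{\infty} \frac{4}{a^{2} + t^{2}} \, dt = \frac{2 \pi}{a}.$$

Differentiating under the integral sign with respect to $a$,
$$\frac{dJ}{da} = \int_{0}^{\infty} - \frac{8 a}{\left(a^{2} + t^{2}\right)^{2}} \, dt = - \frac{2 \pi}{a^{2}},$$
so $\int_{0}^{\infty} \frac{4}{\left(a^{2} + t^{2}\right)^{2}} \, dt = \frac{\pi}{a^{3}}$.

Repeating — each differentiation of $1/(t^2+a^2)^j$ produces $-2ja/(t^2+a^2)^{j+1}$ — and dividing through by $-2ja$ at each step yields, after $3$ differentiations in total,
$$\int_{0}^{\infty} \frac{4}{\left(a^{2} + t^{2}\right)^{4}} \, dt = \frac{5 \pi}{8 a^{7}}.$$

Setting $a = 5$:
$$I = \frac{\pi}{125000}.$$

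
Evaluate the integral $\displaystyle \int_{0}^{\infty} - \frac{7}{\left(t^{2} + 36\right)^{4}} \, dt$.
$- \frac{35 \pi}{8957952}$

Begin with the known result
$$J(a) = \int_{0}^{\infty} - \frac{7}{a^{2} + t^{2}} \, dt = - \frac{7 \pi}{2 a}.$$

Differentiating under the integral sign with respect to $a$,
$$\frac{dJ}{da} = \int_{0}^{\infty} \frac{14 a}{\left(a^{2} + t^{2}\right)^{2}} \, dt = \frac{7 \pi}{2 a^{2}},$$
so $\int_{0}^{\infty} - \frac{7}{\left(a^{2} + t^{2}\right)^{2}} \, dt = - \frac{7 \pi}{4 a^{3}}$.

Repeating — each differentiation of $1/(t^2+a^2)^j$ produces $-2ja/(t^2+a^2)^{j+1}$ — and dividing through by $-2ja$ at each step yields, after $3$ differentiations in total,
$$\int_{0}^{\infty} - \frac{7}{\left(a^{2} + t^{2}\right)^{4}} \, dt = - \frac{35 \pi}{32 a^{7}}.$$

Setting $a = 6$:
$$I = - \frac{35 \pi}{8957952}.$$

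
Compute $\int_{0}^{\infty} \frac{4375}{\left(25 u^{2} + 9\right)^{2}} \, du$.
$\frac{875 \pi}{108}$

Start from the standard arctangent integral
$$J(a) = \int_{0}^{\infty} \frac{7}{a^{2} + u^{2}} \, du = \frac{7 \pi}{2 a}.$$

Differentiating under the integral sign with respect to $a$,
$$\frac{dJ}{da} = \int_{0}^{\infty} - \frac{14 a}{\left(a^{2} + u^{2}\right)^{2}} \, du = - \frac{7 \pi}{2 a^{2}},$$
so $\int_{0}^{\infty} \frac{7}{\left(a^{2} + u^{2}\right)^{2}} \, du = \frac{7 \pi}{4 a^{3}}$.

Setting $a = \frac{3}{5}$:
$$I = \frac{875 \pi}{108}.$$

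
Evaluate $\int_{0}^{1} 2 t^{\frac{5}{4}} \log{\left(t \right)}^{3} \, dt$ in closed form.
$- \frac{1024}{2187}$

Consider the simpler parametrised integral
$$J(a) = \int_{0}^{1} 2 t^{a} \, dt = \frac{2}{a + 1}.$$

Differentiating under the integral sign brings down a factor of $\ln t$:
$$\frac{dJ}{da} = \int_{0}^{1} 2 t^{a} \log{\left(t \right)} \, dt = - \frac{2}{\left(a + 1\right)^{2}}.$$

Repeating $3$ times in total — each differentiation brings down another $\ln t$ — gives
$$\frac{d^{3}J}{da^{3}} = \int_{0}^{1} 2 t^{a} \log{\left(t \right)}^{3} \, dt = - \frac{12}{\left(a + 1\right)^{4}},$$
and the integrand here is exactly the target integrand, so $I = - \frac{12}{\left(a + 1\right)^{4}}$.

Setting $a = \frac{5}{4}$:
$$I = - \frac{1024}{2187}.$$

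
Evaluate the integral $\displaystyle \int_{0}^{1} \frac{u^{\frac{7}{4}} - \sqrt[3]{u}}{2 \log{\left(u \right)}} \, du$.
$\log{\left(\frac{\sqrt{33}}{4} \right)}$

Replace the exponent $\frac{1}{3}$ by a parameter $a$: let $I(a) = \int_{0}^{1} \frac{u^{\frac{7}{4}} - u^{a}}{2 \log{\left(u \right)}} \, du$.

Since $\dfrac{\partial}{\partial a}\,u^{a} = u^{a} \ln u$, the $\ln u$ in the denominator cancels and
$$\frac{dI}{da} = \int_{0}^{1} - \frac{1}{2} u^{a} \, du = - \frac{1}{2} \left[\frac{u^{a+1}}{a+1}\right]_0^1 = - \frac{1}{2 a + 2}.$$

Integrating with respect to $a$ gives $I(a) = - \frac{\log{\left(a + 1 \right)}}{2} - \log{\left(2 \right)} + \frac{\log{\left(11 \right)}}{2} + C$.

At $a = \frac{7}{4}$ the integrand is identically $0$, so $I(\frac{7}{4}) = 0$. The closed form gives $0$, hence $C = 0$.

Setting $a = \frac{1}{3}$:
$$I = \log{\left(\frac{\sqrt{33}}{4} \right)}.$$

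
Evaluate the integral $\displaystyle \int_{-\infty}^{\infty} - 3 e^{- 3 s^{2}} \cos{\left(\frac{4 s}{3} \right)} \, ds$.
$- \frac{\sqrt{3} \sqrt{\pi}}{e^{\frac{4}{27}}}$

Treat the cosine frequency as a parameter and define $I(b) = \int_{-\infty}^{\infty} - 3 e^{- 3 s^{2}} \cos{\left(b s \right)} \, ds$.

Differentiating under the integral sign,
$$I'(b) = \int_{-\infty}^{\infty} 3 s e^{- 3 s^{2}} \sin{\left(b s \right)} \, ds.$$

Integrate $\int_{-\infty}^{\infty} s \sin(b s)\, e^{- 3 s^{2}}\, ds$ by parts with $u = \sin(b s)$ and $dv = s\, e^{- 3 s^{2}}\, ds$, giving $v = - \frac{e^{- 3 s^{2}}}{6}$. The boundary term vanishes and
$$\int_{-\infty}^{\infty} s \sin(b s)\, e^{- 3 s^{2}}\, ds = \frac{b}{6} \int_{-\infty}^{\infty} \cos(b s)\, e^{- 3 s^{2}}\, ds,$$
so $I'(b) = - \frac{b}{6}\, I(b)$.

This is a separable first-order ODE; solving with the initial condition $I(0) = \int_{-\infty}^{\infty} - 3 e^{- 3 s^{2}}\,ds = - \sqrt{3} \sqrt{\pi}$ gives
$$I(b) = - \sqrt{3} \sqrt{\pi} e^{- \frac{b^{2}}{12}}.$$

Setting $b = \frac{4}{3}$:
$$I = - \frac{\sqrt{3} \sqrt{\pi}}{e^{\frac{4}{27}}}.$$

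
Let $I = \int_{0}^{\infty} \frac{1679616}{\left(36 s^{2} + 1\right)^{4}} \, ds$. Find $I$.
$43740 \pi$

Recall the elementary integral
$$J(a) = \int_{0}^{\infty} \frac{1}{a^{2} + s^{2}} \, ds = \frac{\pi}{2 a}.$$

Differentiating under the integral sign with respect to $a$,
$$\frac{dJ}{da} = \int_{0}^{\infty} - \frac{2 a}{\left(a^{2} + s^{2}\right)^{2}} \, ds = - \frac{\pi}{2 a^{2}},$$
so $\int_{0}^{\infty} \frac{1}{\left(a^{2} + s^{2}\right)^{2}} \, ds = \frac{\pi}{4 a^{3}}$.

Repeating — each differentiation of $1/(s^2+a^2)^j$ produces $-2ja/(s^2+a^2)^{j+1}$ — and dividing through by $-2ja$ at each step yields, after $3$ differentiations in total,
$$\int_{0}^{\infty} \frac{1}{\left(a^{2} + s^{2}\right)^{4}} \, ds = \frac{5 \pi}{32 a^{7}}.$$

Setting $a = \frac{1}{6}$:
$$I = 43740 \pi.$$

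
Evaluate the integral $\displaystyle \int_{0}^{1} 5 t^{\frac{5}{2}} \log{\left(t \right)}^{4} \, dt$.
$\frac{3840}{16807}$

Consider the simpler parametrised integral
$$J(a) = \int_{0}^{1} 5 t^{a} \, dt = \frac{5}{a + 1}.$$

Differentiating under the integral sign brings down a factor of $\ln t$:
$$\frac{dJ}{da} = \int_{0}^{1} 5 t^{a} \log{\left(t \right)} \, dt = - \frac{5}{\left(a + 1\right)^{2}}.$$

Repeating $4$ times in total — each differentiation brings down another $\ln t$ — gives
$$\frac{d^{4}J}{da^{4}} = \int_{0}^{1} 5 t^{a} \log{\left(t \right)}^{4} \, dt = \frac{120}{\left(a + 1\right)^{5}},$$
and the integrand here is exactly the target integrand, so $I = \frac{120}{\left(a + 1\right)^{5}}$.

Setting $a = \frac{5}{2}$:
$$I = \frac{3840}{16807}.$$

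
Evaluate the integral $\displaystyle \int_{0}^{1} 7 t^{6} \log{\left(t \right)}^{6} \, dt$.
$\frac{720}{117649}$

Consider the simpler parametrised integral
$$J(a) = \int_{0}^{1} 7 t^{a} \, dt = \frac{7}{a + 1}.$$

Differentiating under the integral sign brings down a factor of $\ln t$:
$$\frac{dJ}{da} = \int_{0}^{1} 7 t^{a} \log{\left(t \right)} \, dt = - \frac{7}{\left(a + 1\right)^{2}}.$$

Repeating $6$ times in total — each differentiation brings down another $\ln t$ — gives
$$\frac{d^{6}J}{da^{6}} = \int_{0}^{1} 7 t^{a} \log{\left(t \right)}^{6} \, dt = \frac{5040}{\left(a + 1\right)^{7}},$$
and the integrand here is exactly the target integrand, so $I = \frac{5040}{\left(a + 1\right)^{7}}$.

Setting $a = 6$:
$$I = \frac{720}{117649}.$$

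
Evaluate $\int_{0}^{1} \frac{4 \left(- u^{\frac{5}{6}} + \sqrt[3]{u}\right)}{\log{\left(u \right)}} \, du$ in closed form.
$- \log{\left(\frac{14641}{4096} \right)}$

Introduce a parameter $a$ in the exponent: let $I(a) = \int_{0}^{1} \frac{4 \left(\sqrt[3]{u} - u^{a}\right)}{\log{\left(u \right)}} \, du$.

Since $\dfrac{\partial}{\partial a}\,u^{a} = u^{a} \ln u$, the $\ln u$ in the denominator cancels and
$$\frac{dI}{da} = \int_{0}^{1} -4 u^{a} \, du = -4 \left[\frac{u^{a+1}}{a+1}\right]_0^1 = - \frac{4}{a + 1}.$$

Integrating with respect to $a$ gives $I(a) = - \log{\left(\frac{81 \left(a + 1\right)^{4}}{256} \right)} + C$.

At $a = \frac{1}{3}$ the integrand is identically $0$, so $I(\frac{1}{3}) = 0$. The closed form gives $0$, hence $C = 0$.

Setting $a = \frac{5}{6}$:
$$I = - \log{\left(\frac{14641}{4096} \right)}.$$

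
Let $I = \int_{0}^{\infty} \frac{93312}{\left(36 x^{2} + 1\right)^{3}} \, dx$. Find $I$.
$2916 \pi$

Start from the standard arctangent integral
$$J(a) = \int_{0}^{\infty} \frac{2}{a^{2} + x^{2}} \, dx = \frac{\pi}{a}.$$

Differentiating under the integral sign with respect to $a$,
$$\frac{dJ}{da} = \int_{0}^{\infty} - \frac{4 a}{\left(a^{2} + x^{2}\right)^{2}} \, dx = - \frac{\pi}{a^{2}},$$
so $\int_{0}^{\infty} \frac{2}{\left(a^{2} + x^{2}\right)^{2}} \, dx = \frac{\pi}{2 a^{3}}$.

Repeating — each differentiation of $1/(x^2+a^2)^j$ produces $-2ja/(x^2+a^2)^{j+1}$ — and dividing through by $-2ja$ at each step yields, after $2$ differentiations in total,
$$\int_{0}^{\infty} \frac{2}{\left(a^{2} + x^{2}\right)^{3}} \, dx = \frac{3 \pi}{8 a^{5}}.$$

Setting $a = \frac{1}{6}$:
$$I = 2916 \pi.$$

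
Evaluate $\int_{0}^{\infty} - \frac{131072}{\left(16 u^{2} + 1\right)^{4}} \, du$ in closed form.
$- 5120 \pi$

Recall the elementary integral
$$J(a) = \int_{0}^{\infty} - \frac{2}{a^{2} + u^{2}} \, du = - \frac{\pi}{a}.$$

Differentiating under the integral sign with respect to $a$,
$$\frac{dJ}{da} = \int_{0}^{\infty} \frac{4 a}{\left(a^{2} + u^{2}\right)^{2}} \, du = \frac{\pi}{a^{2}},$$
so $\int_{0}^{\infty} - \frac{2}{\left(a^{2} + u^{2}\right)^{2}} \, du = - \frac{\pi}{2 a^{3}}$.

Repeating — each differentiation of $1/(u^2+a^2)^j$ produces $-2ja/(u^2+a^2)^{j+1}$ — and dividing through by $-2ja$ at each step yields, after $3$ differentiations in total,
$$\int_{0}^{\infty} - \frac{2}{\left(a^{2} + u^{2}\right)^{4}} \, du = - \frac{5 \pi}{16 a^{7}}.$$

Setting $a = \frac{1}{4}$:
$$I = - 5120 \pi.$$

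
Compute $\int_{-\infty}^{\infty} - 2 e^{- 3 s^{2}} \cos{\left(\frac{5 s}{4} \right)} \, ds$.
$- \frac{2 \sqrt{3} \sqrt{\pi}}{3 e^{\frac{25}{192}}}$

Treat the cosine frequency as a parameter and define $I(b) = \int_{-\infty}^{\infty} - 2 e^{- 3 s^{2}} \cos{\left(b s \right)} \, ds$.

Differentiating under the integral sign,
$$I'(b) = \int_{-\infty}^{\infty} 2 s e^{- 3 s^{2}} \sin{\left(b s \right)} \, ds.$$

Integrate $\int_{-\infty}^{\infty} s \sin(b s)\, e^{- 3 s^{2}}\, ds$ by parts with $u = \sin(b s)$ and $dv = s\, e^{- 3 s^{2}}\, ds$, giving $v = - \frac{e^{- 3 s^{2}}}{6}$. The boundary term vanishes and
$$\int_{-\infty}^{\infty} s \sin(b s)\, e^{- 3 s^{2}}\, ds = \frac{b}{6} \int_{-\infty}^{\infty} \cos(b s)\, e^{- 3 s^{2}}\, ds,$$
so $I'(b) = - \frac{b}{6}\, I(b)$.

This is a separable first-order ODE; solving with the initial condition $I(0) = \int_{-\infty}^{\infty} - 2 e^{- 3 s^{2}}\,ds = - \frac{2 \sqrt{3} \sqrt{\pi}}{3}$ gives
$$I(b) = - \frac{2 \sqrt{3} \sqrt{\pi} e^{- \frac{b^{2}}{12}}}{3}.$$

Setting $b = \frac{5}{4}$:
$$I = - \frac{2 \sqrt{3} \sqrt{\pi}}{3 e^{\frac{25}{192}}}.$$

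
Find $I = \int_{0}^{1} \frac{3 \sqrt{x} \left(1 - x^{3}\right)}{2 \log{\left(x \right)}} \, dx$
$- \frac{3 \log{\left(3 \right)}}{2}$

Introduce a parameter $a$ in the exponent: let $I(a) = \int_{0}^{1} \frac{3 \left(- x^{\frac{7}{2}} + x^{a}\right)}{2 \log{\left(x \right)}} \, dx$.

Since $\dfrac{\partial}{\partial a}\,x^{a} = x^{a} \ln x$, the $\ln x$ in the denominator cancels and
$$\frac{dI}{da} = \int_{0}^{1} \frac{3}{2} x^{a} \, dx = \frac{3}{2} \left[\frac{x^{a+1}}{a+1}\right]_0^1 = \frac{3}{2 \left(a + 1\right)}.$$

Integrating with respect to $a$ gives $I(a) = \log{\left(\frac{2 \sqrt{2} \left(a + 1\right)^{\frac{3}{2}}}{27} \right)} + C$.

At $a = \frac{7}{2}$ the integrand is identically $0$, so $I(\frac{7}{2}) = 0$. The closed form gives $0$, hence $C = 0$.

Setting $a = \frac{1}{2}$:
$$I = - \frac{3 \log{\left(3 \right)}}{2}.$$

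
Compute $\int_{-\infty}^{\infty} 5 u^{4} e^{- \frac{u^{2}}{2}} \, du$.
$15 \sqrt{2} \sqrt{\pi}$

Consider the simpler parametrised integral
$$J(a) = \int_{-\infty}^{\infty} 5 e^{- a u^{2}} \, du = \frac{5 \sqrt{\pi}}{\sqrt{a}}.$$

Differentiating under the integral sign brings down a factor of $(-u^2)$:
$$\frac{dJ}{da} = \int_{-\infty}^{\infty} - 5 u^{2} e^{- a u^{2}} \, du = - \frac{5 \sqrt{\pi}}{2 a^{\frac{3}{2}}}.$$

Repeating twice in total — each differentiation brings down another $(-u^2)$ — gives
$$\frac{d^{2}J}{da^{2}} = \int_{-\infty}^{\infty} 5 u^{4} e^{- a u^{2}} \, du = \frac{15 \sqrt{\pi}}{4 a^{\frac{5}{2}}},$$
and the integrand here is exactly the target integrand, so $I = \frac{15 \sqrt{\pi}}{4 a^{\frac{5}{2}}}$.

Setting $a = \frac{1}{2}$:
$$I = 15 \sqrt{2} \sqrt{\pi}.$$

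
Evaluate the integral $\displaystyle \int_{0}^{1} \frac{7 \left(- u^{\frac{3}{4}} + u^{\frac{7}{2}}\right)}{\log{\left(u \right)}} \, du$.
$\log{\left(\frac{612220032}{823543} \right)}$

Replace the exponent $\frac{7}{2}$ by a parameter $a$: let $I(a) = \int_{0}^{1} \frac{7 \left(- u^{\frac{3}{4}} + u^{a}\right)}{\log{\left(u \right)}} \, du$.

Since $\dfrac{\partial}{\partial a}\,u^{a} = u^{a} \ln u$, the $\ln u$ in the denominator cancels and
$$\frac{dI}{da} = \int_{0}^{1} 7 u^{a} \, du = 7 \left[\frac{u^{a+1}}{a+1}\right]_0^1 = \frac{7}{a + 1}.$$

Integrating with respect to $a$ gives $I(a) = \log{\left(\frac{16384 \left(a + 1\right)^{7}}{823543} \right)} + C$.

At $a = \frac{3}{4}$ the integrand is identically $0$, so $I(\frac{3}{4}) = 0$. The closed form gives $0$, hence $C = 0$.

Setting $a = \frac{7}{2}$:
$$I = \log{\left(\frac{612220032}{823543} \right)}.$$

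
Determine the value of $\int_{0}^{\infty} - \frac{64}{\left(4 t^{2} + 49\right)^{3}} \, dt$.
$- \frac{6 \pi}{16807}$

Start from the standard arctangent integral
$$J(a) = \int_{0}^{\infty} - \frac{1}{a^{2} + t^{2}} \, dt = - \frac{\pi}{2 a}.$$

Differentiating under the integral sign with respect to $a$,
$$\frac{dJ}{da} = \int_{0}^{\infty} \frac{2 a}{\left(a^{2} + t^{2}\right)^{2}} \, dt = \frac{\pi}{2 a^{2}},$$
so $\int_{0}^{\infty} - \frac{1}{\left(a^{2} + t^{2}\right)^{2}} \, dt = - \frac{\pi}{4 a^{3}}$.

Repeating — each differentiation of $1/(t^2+a^2)^j$ produces $-2ja/(t^2+a^2)^{j+1}$ — and dividing through by $-2ja$ at each step yields, after $2$ differentiations in total,
$$\int_{0}^{\infty} - \frac{1}{\left(a^{2} + t^{2}\right)^{3}} \, dt = - \frac{3 \pi}{16 a^{5}}.$$

Setting $a = \frac{7}{2}$:
$$I = - \frac{6 \pi}{16807}.$$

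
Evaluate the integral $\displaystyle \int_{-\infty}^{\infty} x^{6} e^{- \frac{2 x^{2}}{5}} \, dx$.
$\frac{1875 \sqrt{10} \sqrt{\pi}}{128}$

Begin with the known integral
$$J(a) = \int_{-\infty}^{\infty} e^{- a x^{2}} \, dx = \frac{\sqrt{\pi}}{\sqrt{a}}.$$

Differentiating under the integral sign brings down a factor of $(-x^2)$:
$$\frac{dJ}{da} = \int_{-\infty}^{\infty} - x^{2} e^{- a x^{2}} \, dx = - \frac{\sqrt{\pi}}{2 a^{\frac{3}{2}}}.$$

Repeating $3$ times in total — each differentiation brings down another $(-x^2)$ — gives
$$\frac{d^{3}J}{da^{3}} = \int_{-\infty}^{\infty} - x^{6} e^{- a x^{2}} \, dx = - \frac{15 \sqrt{\pi}}{8 a^{\frac{7}{2}}},$$
and the integrand here is $(-1)^{3}$ times the target integrand, so $I = (-1)^{3}\,\frac{d^{3}J}{da^{3}} = \frac{15 \sqrt{\pi}}{8 a^{\frac{7}{2}}}$.

Setting $a = \frac{2}{5}$:
$$I = \frac{1875 \sqrt{10} \sqrt{\pi}}{128}.$$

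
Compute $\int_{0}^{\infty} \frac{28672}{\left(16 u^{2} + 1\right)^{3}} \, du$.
$1344 \pi$

Recall the elementary integral
$$J(a) = \int_{0}^{\infty} \frac{7}{a^{2} + u^{2}} \, du = \frac{7 \pi}{2 a}.$$

Differentiating under the integral sign with respect to $a$,
$$\frac{dJ}{da} = \int_{0}^{\infty} - \frac{14 a}{\left(a^{2} + u^{2}\right)^{2}} \, du = - \frac{7 \pi}{2 a^{2}},$$
so $\int_{0}^{\infty} \frac{7}{\left(a^{2} + u^{2}\right)^{2}} \, du = \frac{7 \pi}{4 a^{3}}$.

Repeating — each differentiation of $1/(u^2+a^2)^j$ produces $-2ja/(u^2+a^2)^{j+1}$ — and dividing through by $-2ja$ at each step yields, after $2$ differentiations in total,
$$\int_{0}^{\infty} \frac{7}{\left(a^{2} + u^{2}\right)^{3}} \, du = \frac{21 \pi}{16 a^{5}}.$$

Setting $a = \frac{1}{4}$:
$$I = 1344 \pi.$$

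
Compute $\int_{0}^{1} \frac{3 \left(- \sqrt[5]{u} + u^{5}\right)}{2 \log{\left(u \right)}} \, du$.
$\frac{3 \log{\left(5 \right)}}{2}$

Introduce a parameter $a$ in the exponent: let $I(a) = \int_{0}^{1} \frac{3 \left(- \sqrt[5]{u} + u^{a}\right)}{2 \log{\left(u \right)}} \, du$.

Since $\dfrac{\partial}{\partial a}\,u^{a} = u^{a} \ln u$, the $\ln u$ in the denominator cancels and
$$\frac{dI}{da} = \int_{0}^{1} \frac{3}{2} u^{a} \, du = \frac{3}{2} \left[\frac{u^{a+1}}{a+1}\right]_0^1 = \frac{3}{2 \left(a + 1\right)}.$$

Integrating with respect to $a$ gives $I(a) = \log{\left(\frac{5 \sqrt{30} \left(a + 1\right)^{\frac{3}{2}}}{36} \right)} + C$.

At $a = \frac{1}{5}$ the integrand is identically $0$, so $I(\frac{1}{5}) = 0$. The closed form gives $0$, hence $C = 0$.

Setting $a = 5$:
$$I = \frac{3 \log{\left(5 \right)}}{2}.$$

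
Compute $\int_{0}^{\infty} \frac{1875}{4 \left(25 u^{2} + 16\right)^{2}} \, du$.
$\frac{375 \pi}{1024}$

Start from the standard arctangent integral
$$J(a) = \int_{0}^{\infty} \frac{3}{4 \left(a^{2} + u^{2}\right)} \, du = \frac{3 \pi}{8 a}.$$

Differentiating under the integral sign with respect to $a$,
$$\frac{dJ}{da} = \int_{0}^{\infty} - \frac{3 a}{2 \left(a^{2} + u^{2}\right)^{2}} \, du = - \frac{3 \pi}{8 a^{2}},$$
so $\int_{0}^{\infty} \frac{3}{4 \left(a^{2} + u^{2}\right)^{2}} \, du = \frac{3 \pi}{16 a^{3}}$.

Setting $a = \frac{4}{5}$:
$$I = \frac{375 \pi}{1024}.$$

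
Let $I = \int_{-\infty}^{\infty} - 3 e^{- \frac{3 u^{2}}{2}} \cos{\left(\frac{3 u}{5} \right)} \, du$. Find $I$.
$- \frac{\sqrt{6} \sqrt{\pi}}{e^{\frac{3}{50}}}$

Let $b$ denote the cosine frequency and define $I(b) = \int_{-\infty}^{\infty} - 3 e^{- \frac{3 u^{2}}{2}} \cos{\left(b u \right)} \, du$.

Differentiating under the integral sign,
$$I'(b) = \int_{-\infty}^{\infty} 3 u e^{- \frac{3 u^{2}}{2}} \sin{\left(b u \right)} \, du.$$

Integrate $\int_{-\infty}^{\infty} u \sin(b u)\, e^{- \frac{3 u^{2}}{2}}\, du$ by parts with $w = \sin(b u)$ and $dv = u\, e^{- \frac{3 u^{2}}{2}}\, du$, giving $v = - \frac{e^{- \frac{3 u^{2}}{2}}}{3}$. The boundary term vanishes and
$$\int_{-\infty}^{\infty} u \sin(b u)\, e^{- \frac{3 u^{2}}{2}}\, du = \frac{b}{3} \int_{-\infty}^{\infty} \cos(b u)\, e^{- \frac{3 u^{2}}{2}}\, du,$$
so $I'(b) = - \frac{b}{3}\, I(b)$.

This is a separable first-order ODE; solving with the initial condition $I(0) = \int_{-\infty}^{\infty} - 3 e^{- \frac{3 u^{2}}{2}}\,du = - \sqrt{6} \sqrt{\pi}$ gives
$$I(b) = - \sqrt{6} \sqrt{\pi} e^{- \frac{b^{2}}{6}}.$$

Setting $b = \frac{3}{5}$:
$$I = - \frac{\sqrt{6} \sqrt{\pi}}{e^{\frac{3}{50}}}.$$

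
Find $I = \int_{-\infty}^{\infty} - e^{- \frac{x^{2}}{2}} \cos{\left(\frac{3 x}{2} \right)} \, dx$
$- \frac{\sqrt{2} \sqrt{\pi}}{e^{\frac{9}{8}}}$

Treat the cosine frequency as a parameter and define $I(b) = \int_{-\infty}^{\infty} - e^{- \frac{x^{2}}{2}} \cos{\left(b x \right)} \, dx$.

Differentiating under the integral sign,
$$I'(b) = \int_{-\infty}^{\infty} x e^{- \frac{x^{2}}{2}} \sin{\left(b x \right)} \, dx.$$

Integrate $\int_{-\infty}^{\infty} x \sin(b x)\, e^{- \frac{x^{2}}{2}}\, dx$ by parts with $u = \sin(b x)$ and $dv = x\, e^{- \frac{x^{2}}{2}}\, dx$, giving $v = - e^{- \frac{x^{2}}{2}}$. The boundary term vanishes and
$$\int_{-\infty}^{\infty} x \sin(b x)\, e^{- \frac{x^{2}}{2}}\, dx = b \int_{-\infty}^{\infty} \cos(b x)\, e^{- \frac{x^{2}}{2}}\, dx,$$
so $I'(b) = - b\, I(b)$.

This is a separable first-order ODE; solving with the initial condition $I(0) = \int_{-\infty}^{\infty} - e^{- \frac{x^{2}}{2}}\,dx = - \sqrt{2} \sqrt{\pi}$ gives
$$I(b) = - \sqrt{2} \sqrt{\pi} e^{- \frac{b^{2}}{2}}.$$

Setting $b = \frac{3}{2}$:
$$I = - \frac{\sqrt{2} \sqrt{\pi}}{e^{\frac{9}{8}}}.$$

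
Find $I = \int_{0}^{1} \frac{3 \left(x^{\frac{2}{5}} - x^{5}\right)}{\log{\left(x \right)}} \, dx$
$\log{\left(\frac{343}{27000} \right)}$

Consider the one-parameter family: let $I(a) = \int_{0}^{1} \frac{3 \left(- x^{5} + x^{a}\right)}{\log{\left(x \right)}} \, dx$.

Since $\dfrac{\partial}{\partial a}\,x^{a} = x^{a} \ln x$, the $\ln x$ in the denominator cancels and
$$\frac{dI}{da} = \int_{0}^{1} 3 x^{a} \, dx = 3 \left[\frac{x^{a+1}}{a+1}\right]_0^1 = \frac{3}{a + 1}.$$

Integrating with respect to $a$ gives $I(a) = \log{\left(\frac{\left(a + 1\right)^{3}}{216} \right)} + C$.

At $a = 5$ the integrand is identically $0$, so $I(5) = 0$. The closed form gives $0$, hence $C = 0$.

Setting $a = \frac{2}{5}$:
$$I = \log{\left(\frac{343}{27000} \right)}.$$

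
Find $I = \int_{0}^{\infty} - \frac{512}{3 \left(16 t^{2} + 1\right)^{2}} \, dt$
$- \frac{32 \pi}{3}$

Recall the elementary integral
$$J(a) = \int_{0}^{\infty} - \frac{2}{3 \left(a^{2} + t^{2}\right)} \, dt = - \frac{\pi}{3 a}.$$

Differentiating under the integral sign with respect to $a$,
$$\frac{dJ}{da} = \int_{0}^{\infty} \frac{4 a}{3 \left(a^{2} + t^{2}\right)^{2}} \, dt = \frac{\pi}{3 a^{2}},$$
so $\int_{0}^{\infty} - \frac{2}{3 \left(a^{2} + t^{2}\right)^{2}} \, dt = - \frac{\pi}{6 a^{3}}$.

Setting $a = \frac{1}{4}$:
$$I = - \frac{32 \pi}{3}.$$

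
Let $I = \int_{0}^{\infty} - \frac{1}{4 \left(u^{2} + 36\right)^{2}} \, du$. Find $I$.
$- \frac{\pi}{3456}$

Recall the elementary integral
$$J(a) = \int_{0}^{\infty} - \frac{1}{4 \left(a^{2} + u^{2}\right)} \, du = - \frac{\pi}{8 a}.$$

Differentiating under the integral sign with respect to $a$,
$$\frac{dJ}{da} = \int_{0}^{\infty} \frac{a}{2 \left(a^{2} + u^{2}\right)^{2}} \, du = \frac{\pi}{8 a^{2}},$$
so $\int_{0}^{\infty} - \frac{1}{4 \left(a^{2} + u^{2}\right)^{2}} \, du = - \frac{\pi}{16 a^{3}}$.

Setting $a = 6$:
$$I = - \frac{\pi}{3456}.$$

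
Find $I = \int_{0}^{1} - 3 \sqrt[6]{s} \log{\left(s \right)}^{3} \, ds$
$\frac{23328}{2401}$

Consider the simpler parametrised integral
$$J(a) = \int_{0}^{1} - 3 s^{a} \, ds = - \frac{3}{a + 1}.$$

Differentiating under the integral sign brings down a factor of $\ln s$:
$$\frac{dJ}{da} = \int_{0}^{1} - 3 s^{a} \log{\left(s \right)} \, ds = \frac{3}{\left(a + 1\right)^{2}}.$$

Repeating $3$ times in total — each differentiation brings down another $\ln s$ — gives
$$\frac{d^{3}J}{da^{3}} = \int_{0}^{1} - 3 s^{a} \log{\left(s \right)}^{3} \, ds = \frac{18}{\left(a + 1\right)^{4}},$$
and the integrand here is exactly the target integrand, so $I = \frac{18}{\left(a + 1\right)^{4}}$.

Setting $a = \frac{1}{6}$:
$$I = \frac{23328}{2401}.$$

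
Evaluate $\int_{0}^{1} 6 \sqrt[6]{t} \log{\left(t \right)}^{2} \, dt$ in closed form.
$\frac{2592}{343}$

Begin with the known integral
$$J(a) = \int_{0}^{1} 6 t^{a} \, dt = \frac{6}{a + 1}.$$

Differentiating under the integral sign brings down a factor of $\ln t$:
$$\frac{dJ}{da} = \int_{0}^{1} 6 t^{a} \log{\left(t \right)} \, dt = - \frac{6}{\left(a + 1\right)^{2}}.$$

Repeating twice in total — each differentiation brings down another $\ln t$ — gives
$$\frac{d^{2}J}{da^{2}} = \int_{0}^{1} 6 t^{a} \log{\left(t \right)}^{2} \, dt = \frac{12}{\left(a + 1\right)^{3}},$$
and the integrand here is exactly the target integrand, so $I = \frac{12}{\left(a + 1\right)^{3}}$.

Setting $a = \frac{1}{6}$:
$$I = \frac{2592}{343}.$$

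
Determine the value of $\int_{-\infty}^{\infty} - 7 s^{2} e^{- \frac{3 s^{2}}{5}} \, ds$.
$- \frac{35 \sqrt{15} \sqrt{\pi}}{18}$

Start from the elementary integral
$$J(a) = \int_{-\infty}^{\infty} - 7 e^{- a s^{2}} \, ds = - \frac{7 \sqrt{\pi}}{\sqrt{a}}.$$

Differentiating under the integral sign brings down a factor of $(-s^2)$:
$$\frac{dJ}{da} = \int_{-\infty}^{\infty} 7 s^{2} e^{- a s^{2}} \, ds = \frac{7 \sqrt{\pi}}{2 a^{\frac{3}{2}}}.$$

The integral on the left is $-I$, so $I = - \frac{7 \sqrt{\pi}}{2 a^{\frac{3}{2}}}$.

Setting $a = \frac{3}{5}$:
$$I = - \frac{35 \sqrt{15} \sqrt{\pi}}{18}.$$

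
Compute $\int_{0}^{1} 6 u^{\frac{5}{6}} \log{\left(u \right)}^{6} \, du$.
$\frac{1209323520}{19487171}$

Start from the elementary integral
$$J(a) = \int_{0}^{1} 6 u^{a} \, du = \frac{6}{a + 1}.$$

Differentiating under the integral sign brings down a factor of $\ln u$:
$$\frac{dJ}{da} = \int_{0}^{1} 6 u^{a} \log{\left(u \right)} \, du = - \frac{6}{\left(a + 1\right)^{2}}.$$

Repeating $6$ times in total — each differentiation brings down another $\ln u$ — gives
$$\frac{d^{6}J}{da^{6}} = \int_{0}^{1} 6 u^{a} \log{\left(u \right)}^{6} \, du = \frac{4320}{\left(a + 1\right)^{7}},$$
and the integrand here is exactly the target integrand, so $I = \frac{4320}{\left(a + 1\right)^{7}}$.

Setting $a = \frac{5}{6}$:
$$I = \frac{1209323520}{19487171}.$$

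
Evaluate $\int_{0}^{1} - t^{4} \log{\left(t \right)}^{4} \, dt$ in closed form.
$- \frac{24}{3125}$

Start from the elementary integral
$$J(a) = \int_{0}^{1} - t^{a} \, dt = - \frac{1}{a + 1}.$$

Differentiating under the integral sign brings down a factor of $\ln t$:
$$\frac{dJ}{da} = \int_{0}^{1} - t^{a} \log{\left(t \right)} \, dt = \frac{1}{\left(a + 1\right)^{2}}.$$

Repeating $4$ times in total — each differentiation brings down another $\ln t$ — gives
$$\frac{d^{4}J}{da^{4}} = \int_{0}^{1} - t^{a} \log{\left(t \right)}^{4} \, dt = - \frac{24}{\left(a + 1\right)^{5}},$$
and the integrand here is exactly the target integrand, so $I = - \frac{24}{\left(a + 1\right)^{5}}$.

Setting $a = 4$:
$$I = - \frac{24}{3125}.$$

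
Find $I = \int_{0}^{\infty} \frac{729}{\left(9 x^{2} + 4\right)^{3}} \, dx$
$\frac{729 \pi}{512}$

Begin with the known result
$$J(a) = \int_{0}^{\infty} \frac{1}{a^{2} + x^{2}} \, dx = \frac{\pi}{2 a}.$$

Differentiating under the integral sign with respect to $a$,
$$\frac{dJ}{da} = \int_{0}^{\infty} - \frac{2 a}{\left(a^{2} + x^{2}\right)^{2}} \, dx = - \frac{\pi}{2 a^{2}},$$
so $\int_{0}^{\infty} \frac{1}{\left(a^{2} + x^{2}\right)^{2}} \, dx = \frac{\pi}{4 a^{3}}$.

Repeating — each differentiation of $1/(x^2+a^2)^j$ produces $-2ja/(x^2+a^2)^{j+1}$ — and dividing through by $-2ja$ at each step yields, after $2$ differentiations in total,
$$\int_{0}^{\infty} \frac{1}{\left(a^{2} + x^{2}\right)^{3}} \, dx = \frac{3 \pi}{16 a^{5}}.$$

Setting $a = \frac{2}{3}$:
$$I = \frac{729 \pi}{512}.$$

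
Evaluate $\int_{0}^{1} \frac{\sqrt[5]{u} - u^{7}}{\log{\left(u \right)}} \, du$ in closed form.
$\log{\left(\frac{3}{20} \right)}$

Introduce a parameter $a$ in the exponent: let $I(a) = \int_{0}^{1} \frac{- u^{7} + u^{a}}{\log{\left(u \right)}} \, du$.

Since $\dfrac{\partial}{\partial a}\,u^{a} = u^{a} \ln u$, the $\ln u$ in the denominator cancels and
$$\frac{dI}{da} = \int_{0}^{1} u^{a} \, du = \left[\frac{u^{a+1}}{a+1}\right]_0^1 = \frac{1}{a + 1}.$$

Integrating with respect to $a$ gives $I(a) = \log{\left(\frac{a}{8} + \frac{1}{8} \right)} + C$.

At $a = 7$ the integrand is identically $0$, so $I(7) = 0$. The closed form gives $0$, hence $C = 0$.

Setting $a = \frac{1}{5}$:
$$I = \log{\left(\frac{3}{20} \right)}.$$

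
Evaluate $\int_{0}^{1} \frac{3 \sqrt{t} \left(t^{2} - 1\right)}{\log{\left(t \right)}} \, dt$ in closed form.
$\log{\left(\frac{343}{27} \right)}$

Consider the one-parameter family: let $I(a) = \int_{0}^{1} \frac{3 \left(- \sqrt{t} + t^{a}\right)}{\log{\left(t \right)}} \, dt$.

Since $\dfrac{\partial}{\partial a}\,t^{a} = t^{a} \ln t$, the $\ln t$ in the denominator cancels and
$$\frac{dI}{da} = \int_{0}^{1} 3 t^{a} \, dt = 3 \left[\frac{t^{a+1}}{a+1}\right]_0^1 = \frac{3}{a + 1}.$$

Integrating with respect to $a$ gives $I(a) = \log{\left(\frac{8 \left(a + 1\right)^{3}}{27} \right)} + C$.

At $a = \frac{1}{2}$ the integrand is identically $0$, so $I(\frac{1}{2}) = 0$. The closed form gives $0$, hence $C = 0$.

Setting $a = \frac{5}{2}$:
$$I = \log{\left(\frac{343}{27} \right)}.$$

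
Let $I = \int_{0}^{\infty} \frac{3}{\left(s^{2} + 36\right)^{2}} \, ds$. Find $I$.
$\frac{\pi}{288}$

Recall the elementary integral
$$J(a) = \int_{0}^{\infty} \frac{3}{a^{2} + s^{2}} \, ds = \frac{3 \pi}{2 a}.$$

Differentiating under the integral sign with respect to $a$,
$$\frac{dJ}{da} = \int_{0}^{\infty} - \frac{6 a}{\left(a^{2} + s^{2}\right)^{2}} \, ds = - \frac{3 \pi}{2 a^{2}},$$
so $\int_{0}^{\infty} \frac{3}{\left(a^{2} + s^{2}\right)^{2}} \, ds = \frac{3 \pi}{4 a^{3}}$.

Setting $a = 6$:
$$I = \frac{\pi}{288}.$$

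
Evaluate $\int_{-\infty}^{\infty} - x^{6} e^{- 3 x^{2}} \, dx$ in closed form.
$- \frac{5 \sqrt{3} \sqrt{\pi}}{216}$

Consider the simpler parametrised integral
$$J(a) = \int_{-\infty}^{\infty} - e^{- a x^{2}} \, dx = - \frac{\sqrt{\pi}}{\sqrt{a}}.$$

Differentiating under the integral sign brings down a factor of $(-x^2)$:
$$\frac{dJ}{da} = \int_{-\infty}^{\infty} x^{2} e^{- a x^{2}} \, dx = \frac{\sqrt{\pi}}{2 a^{\frac{3}{2}}}.$$

Repeating $3$ times in total — each differentiation brings down another $(-x^2)$ — gives
$$\frac{d^{3}J}{da^{3}} = \int_{-\infty}^{\infty} x^{6} e^{- a x^{2}} \, dx = \frac{15 \sqrt{\pi}}{8 a^{\frac{7}{2}}},$$
and the integrand here is $(-1)^{3}$ times the target integrand, so $I = (-1)^{3}\,\frac{d^{3}J}{da^{3}} = - \frac{15 \sqrt{\pi}}{8 a^{\frac{7}{2}}}$.

Setting $a = 3$:
$$I = - \frac{5 \sqrt{3} \sqrt{\pi}}{216}.$$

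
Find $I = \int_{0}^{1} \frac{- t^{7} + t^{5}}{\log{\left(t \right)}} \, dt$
$\log{\left(\frac{3}{4} \right)}$

Consider the one-parameter family: let $I(a) = \int_{0}^{1} \frac{- t^{7} + t^{a}}{\log{\left(t \right)}} \, dt$.

Since $\dfrac{\partial}{\partial a}\,t^{a} = t^{a} \ln t$, the $\ln t$ in the denominator cancels and
$$\frac{dI}{da} = \int_{0}^{1} t^{a} \, dt = \left[\frac{t^{a+1}}{a+1}\right]_0^1 = \frac{1}{a + 1}.$$

Integrating with respect to $a$ gives $I(a) = \log{\left(\frac{a}{8} + \frac{1}{8} \right)} + C$.

At $a = 7$ the integrand is identically $0$, so $I(7) = 0$. The closed form gives $0$, hence $C = 0$.

Setting $a = 5$:
$$I = \log{\left(\frac{3}{4} \right)}.$$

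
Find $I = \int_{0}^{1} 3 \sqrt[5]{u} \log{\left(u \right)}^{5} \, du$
$- \frac{78125}{648}$

Consider the simpler parametrised integral
$$J(a) = \int_{0}^{1} 3 u^{a} \, du = \frac{3}{a + 1}.$$

Differentiating under the integral sign brings down a factor of $\ln u$:
$$\frac{dJ}{da} = \int_{0}^{1} 3 u^{a} \log{\left(u \right)} \, du = - \frac{3}{\left(a + 1\right)^{2}}.$$

Repeating $5$ times in total — each differentiation brings down another $\ln u$ — gives
$$\frac{d^{5}J}{da^{5}} = \int_{0}^{1} 3 u^{a} \log{\left(u \right)}^{5} \, du = - \frac{360}{\left(a + 1\right)^{6}},$$
and the integrand here is exactly the target integrand, so $I = - \frac{360}{\left(a + 1\right)^{6}}$.

Setting $a = \frac{1}{5}$:
$$I = - \frac{78125}{648}.$$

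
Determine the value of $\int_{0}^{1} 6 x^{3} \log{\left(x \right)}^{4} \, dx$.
$\frac{9}{64}$

Consider the simpler parametrised integral
$$J(a) = \int_{0}^{1} 6 x^{a} \, dx = \frac{6}{a + 1}.$$

Differentiating under the integral sign brings down a factor of $\ln x$:
$$\frac{dJ}{da} = \int_{0}^{1} 6 x^{a} \log{\left(x \right)} \, dx = - \frac{6}{\left(a + 1\right)^{2}}.$$

Repeating $4$ times in total — each differentiation brings down another $\ln x$ — gives
$$\frac{d^{4}J}{da^{4}} = \int_{0}^{1} 6 x^{a} \log{\left(x \right)}^{4} \, dx = \frac{144}{\left(a + 1\right)^{5}},$$
and the integrand here is exactly the target integrand, so $I = \frac{144}{\left(a + 1\right)^{5}}$.

Setting $a = 3$:
$$I = \frac{9}{64}.$$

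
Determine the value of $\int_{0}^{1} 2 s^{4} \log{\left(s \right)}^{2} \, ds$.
$\frac{4}{125}$

Begin with the known integral
$$J(a) = \int_{0}^{1} 2 s^{a} \, ds = \frac{2}{a + 1}.$$

Differentiating under the integral sign brings down a factor of $\ln s$:
$$\frac{dJ}{da} = \int_{0}^{1} 2 s^{a} \log{\left(s \right)} \, ds = - \frac{2}{\left(a + 1\right)^{2}}.$$

Repeating twice in total — each differentiation brings down another $\ln s$ — gives
$$\frac{d^{2}J}{da^{2}} = \int_{0}^{1} 2 s^{a} \log{\left(s \right)}^{2} \, ds = \frac{4}{\left(a + 1\right)^{3}},$$
and the integrand here is exactly the target integrand, so $I = \frac{4}{\left(a + 1\right)^{3}}$.

Setting $a = 4$:
$$I = \frac{4}{125}.$$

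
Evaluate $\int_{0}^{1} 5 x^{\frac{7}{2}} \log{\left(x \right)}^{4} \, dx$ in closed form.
$\frac{1280}{19683}$

Begin with the known integral
$$J(a) = \int_{0}^{1} 5 x^{a} \, dx = \frac{5}{a + 1}.$$

Differentiating under the integral sign brings down a factor of $\ln x$:
$$\frac{dJ}{da} = \int_{0}^{1} 5 x^{a} \log{\left(x \right)} \, dx = - \frac{5}{\left(a + 1\right)^{2}}.$$

Repeating $4$ times in total — each differentiation brings down another $\ln x$ — gives
$$\frac{d^{4}J}{da^{4}} = \int_{0}^{1} 5 x^{a} \log{\left(x \right)}^{4} \, dx = \frac{120}{\left(a + 1\right)^{5}},$$
and the integrand here is exactly the target integrand, so $I = \frac{120}{\left(a + 1\right)^{5}}$.

Setting $a = \frac{7}{2}$:
$$I = \frac{1280}{19683}.$$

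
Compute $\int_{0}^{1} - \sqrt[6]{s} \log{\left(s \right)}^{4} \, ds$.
$- \frac{186624}{16807}$

Begin with the known integral
$$J(a) = \int_{0}^{1} - s^{a} \, ds = - \frac{1}{a + 1}.$$

Differentiating under the integral sign brings down a factor of $\ln s$:
$$\frac{dJ}{da} = \int_{0}^{1} - s^{a} \log{\left(s \right)} \, ds = \frac{1}{\left(a + 1\right)^{2}}.$$

Repeating $4$ times in total — each differentiation brings down another $\ln s$ — gives
$$\frac{d^{4}J}{da^{4}} = \int_{0}^{1} - s^{a} \log{\left(s \right)}^{4} \, ds = - \frac{24}{\left(a + 1\right)^{5}},$$
and the integrand here is exactly the target integrand, so $I = - \frac{24}{\left(a + 1\right)^{5}}$.

Setting $a = \frac{1}{6}$:
$$I = - \frac{186624}{16807}.$$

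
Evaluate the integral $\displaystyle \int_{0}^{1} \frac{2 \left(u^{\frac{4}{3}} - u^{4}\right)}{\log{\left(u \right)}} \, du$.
$\log{\left(\frac{49}{225} \right)}$

Introduce a parameter $a$ in the exponent: let $I(a) = \int_{0}^{1} \frac{2 \left(- u^{4} + u^{a}\right)}{\log{\left(u \right)}} \, du$.

Since $\dfrac{\partial}{\partial a}\,u^{a} = u^{a} \ln u$, the $\ln u$ in the denominator cancels and
$$\frac{dI}{da} = \int_{0}^{1} 2 u^{a} \, du = 2 \left[\frac{u^{a+1}}{a+1}\right]_0^1 = \frac{2}{a + 1}.$$

Integrating with respect to $a$ gives $I(a) = \log{\left(\frac{\left(a + 1\right)^{2}}{25} \right)} + C$.

At $a = 4$ the integrand is identically $0$, so $I(4) = 0$. The closed form gives $0$, hence $C = 0$.

Setting $a = \frac{4}{3}$:
$$I = \log{\left(\frac{49}{225} \right)}.$$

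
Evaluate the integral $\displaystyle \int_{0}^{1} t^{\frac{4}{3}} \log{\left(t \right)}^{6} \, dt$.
$\frac{1574640}{823543}$

Begin with the known integral
$$J(a) = \int_{0}^{1} t^{a} \, dt = \frac{1}{a + 1}.$$

Differentiating under the integral sign brings down a factor of $\ln t$:
$$\frac{dJ}{da} = \int_{0}^{1} t^{a} \log{\left(t \right)} \, dt = - \frac{1}{\left(a + 1\right)^{2}}.$$

Repeating $6$ times in total — each differentiation brings down another $\ln t$ — gives
$$\frac{d^{6}J}{da^{6}} = \int_{0}^{1} t^{a} \log{\left(t \right)}^{6} \, dt = \frac{720}{\left(a + 1\right)^{7}},$$
and the integrand here is exactly the target integrand, so $I = \frac{720}{\left(a + 1\right)^{7}}$.

Setting $a = \frac{4}{3}$:
$$I = \frac{1574640}{823543}.$$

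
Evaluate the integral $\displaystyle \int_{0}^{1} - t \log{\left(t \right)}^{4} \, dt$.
$- \frac{3}{4}$

Start from the elementary integral
$$J(a) = \int_{0}^{1} - t^{a} \, dt = - \frac{1}{a + 1}.$$

Differentiating under the integral sign brings down a factor of $\ln t$:
$$\frac{dJ}{da} = \int_{0}^{1} - t^{a} \log{\left(t \right)} \, dt = \frac{1}{\left(a + 1\right)^{2}}.$$

Repeating $4$ times in total — each differentiation brings down another $\ln t$ — gives
$$\frac{d^{4}J}{da^{4}} = \int_{0}^{1} - t^{a} \log{\left(t \right)}^{4} \, dt = - \frac{24}{\left(a + 1\right)^{5}},$$
and the integrand here is exactly the target integrand, so $I = - \frac{24}{\left(a + 1\right)^{5}}$.

Setting $a = 1$:
$$I = - \frac{3}{4}.$$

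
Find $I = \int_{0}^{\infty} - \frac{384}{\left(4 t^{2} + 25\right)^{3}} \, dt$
$- \frac{36 \pi}{3125}$

Start from the standard arctangent integral
$$J(a) = \int_{0}^{\infty} - \frac{6}{a^{2} + t^{2}} \, dt = - \frac{3 \pi}{a}.$$

Differentiating under the integral sign with respect to $a$,
$$\frac{dJ}{da} = \int_{0}^{\infty} \frac{12 a}{\left(a^{2} + t^{2}\right)^{2}} \, dt = \frac{3 \pi}{a^{2}},$$
so $\int_{0}^{\infty} - \frac{6}{\left(a^{2} + t^{2}\right)^{2}} \, dt = - \frac{3 \pi}{2 a^{3}}$.

Repeating — each differentiation of $1/(t^2+a^2)^j$ produces $-2ja/(t^2+a^2)^{j+1}$ — and dividing through by $-2ja$ at each step yields, after $2$ differentiations in total,
$$\int_{0}^{\infty} - \frac{6}{\left(a^{2} + t^{2}\right)^{3}} \, dt = - \frac{9 \pi}{8 a^{5}}.$$

Setting $a = \frac{5}{2}$:
$$I = - \frac{36 \pi}{3125}.$$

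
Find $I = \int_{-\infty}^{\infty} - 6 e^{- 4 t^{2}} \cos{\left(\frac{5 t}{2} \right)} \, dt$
$- \frac{3 \sqrt{\pi}}{e^{\frac{25}{64}}}$

Let $b$ denote the cosine frequency and define $I(b) = \int_{-\infty}^{\infty} - 6 e^{- 4 t^{2}} \cos{\left(b t \right)} \, dt$.

Differentiating under the integral sign,
$$I'(b) = \int_{-\infty}^{\infty} 6 t e^{- 4 t^{2}} \sin{\left(b t \right)} \, dt.$$

Integrate $\int_{-\infty}^{\infty} t \sin(b t)\, e^{- 4 t^{2}}\, dt$ by parts with $u = \sin(b t)$ and $dv = t\, e^{- 4 t^{2}}\, dt$, giving $v = - \frac{e^{- 4 t^{2}}}{8}$. The boundary term vanishes and
$$\int_{-\infty}^{\infty} t \sin(b t)\, e^{- 4 t^{2}}\, dt = \frac{b}{8} \int_{-\infty}^{\infty} \cos(b t)\, e^{- 4 t^{2}}\, dt,$$
so $I'(b) = - \frac{b}{8}\, I(b)$.

This is a separable first-order ODE; solving with the initial condition $I(0) = \int_{-\infty}^{\infty} - 6 e^{- 4 t^{2}}\,dt = - 3 \sqrt{\pi}$ gives
$$I(b) = - 3 \sqrt{\pi} e^{- \frac{b^{2}}{16}}.$$

Setting $b = \frac{5}{2}$:
$$I = - \frac{3 \sqrt{\pi}}{e^{\frac{25}{64}}}.$$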